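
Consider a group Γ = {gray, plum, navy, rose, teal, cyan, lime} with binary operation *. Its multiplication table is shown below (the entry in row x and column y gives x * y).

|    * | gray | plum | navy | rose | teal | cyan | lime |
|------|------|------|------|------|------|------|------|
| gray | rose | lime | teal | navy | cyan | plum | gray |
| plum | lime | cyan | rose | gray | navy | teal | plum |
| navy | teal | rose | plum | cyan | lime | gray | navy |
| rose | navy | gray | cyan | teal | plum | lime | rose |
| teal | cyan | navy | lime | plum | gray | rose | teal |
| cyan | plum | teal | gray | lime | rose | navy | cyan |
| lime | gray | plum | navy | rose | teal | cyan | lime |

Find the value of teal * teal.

gray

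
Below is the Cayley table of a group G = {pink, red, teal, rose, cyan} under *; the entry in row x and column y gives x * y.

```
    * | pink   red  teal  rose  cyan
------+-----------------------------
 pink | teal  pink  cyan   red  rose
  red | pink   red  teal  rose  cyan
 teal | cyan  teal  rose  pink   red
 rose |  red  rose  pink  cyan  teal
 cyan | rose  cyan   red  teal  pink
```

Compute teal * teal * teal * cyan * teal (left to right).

teal * teal = rose
rose * teal = pink
pink * cyan = rose
rose * teal = pink

pink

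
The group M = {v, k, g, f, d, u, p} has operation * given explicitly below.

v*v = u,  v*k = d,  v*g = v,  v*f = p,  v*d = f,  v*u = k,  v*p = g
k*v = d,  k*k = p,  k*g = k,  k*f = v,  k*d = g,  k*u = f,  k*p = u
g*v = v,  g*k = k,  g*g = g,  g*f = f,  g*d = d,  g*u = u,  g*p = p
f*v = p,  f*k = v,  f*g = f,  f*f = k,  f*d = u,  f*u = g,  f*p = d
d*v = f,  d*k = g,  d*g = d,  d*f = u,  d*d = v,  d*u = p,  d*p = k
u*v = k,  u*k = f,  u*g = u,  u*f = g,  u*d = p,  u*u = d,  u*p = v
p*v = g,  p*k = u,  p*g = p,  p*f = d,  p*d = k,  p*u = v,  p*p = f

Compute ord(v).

7

The identity element is g (its row matches the header).
v^1 = v
v^2 = v*v = u
v^3 = u*v = k
v^4 = k*v = d
v^5 = d*v = f
v^6 = f*v = p
v^7 = p*v = g
The first power of v equal to the identity is v^7, so ord(v) = 7.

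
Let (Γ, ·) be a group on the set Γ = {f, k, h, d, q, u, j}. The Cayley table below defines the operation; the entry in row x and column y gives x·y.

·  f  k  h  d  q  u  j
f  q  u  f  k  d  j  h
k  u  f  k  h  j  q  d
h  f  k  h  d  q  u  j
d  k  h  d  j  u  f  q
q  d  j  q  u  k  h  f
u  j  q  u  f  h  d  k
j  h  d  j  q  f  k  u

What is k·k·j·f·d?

k

k·k = f
f·j = h
h·f = f
f·d = k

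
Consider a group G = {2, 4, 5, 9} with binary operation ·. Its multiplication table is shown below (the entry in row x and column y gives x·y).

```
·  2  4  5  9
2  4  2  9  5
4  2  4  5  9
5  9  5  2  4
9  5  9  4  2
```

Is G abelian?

Check whether the table is symmetric across its main diagonal.
Every entry (row x, col y) equals the entry (row y, col x), so G is abelian.
(In fact G ≅ the cyclic group Z_4.)

Yes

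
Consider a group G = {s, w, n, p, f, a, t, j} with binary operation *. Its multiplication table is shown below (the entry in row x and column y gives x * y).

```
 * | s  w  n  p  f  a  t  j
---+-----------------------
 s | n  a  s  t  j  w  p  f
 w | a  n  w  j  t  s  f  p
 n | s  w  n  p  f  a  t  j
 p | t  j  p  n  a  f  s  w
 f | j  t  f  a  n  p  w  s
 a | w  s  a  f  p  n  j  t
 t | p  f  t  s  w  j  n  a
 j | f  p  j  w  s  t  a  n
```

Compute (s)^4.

s^1 = s
s^2 = s * s = n
s^3 = n * s = s
s^4 = s * s = n

n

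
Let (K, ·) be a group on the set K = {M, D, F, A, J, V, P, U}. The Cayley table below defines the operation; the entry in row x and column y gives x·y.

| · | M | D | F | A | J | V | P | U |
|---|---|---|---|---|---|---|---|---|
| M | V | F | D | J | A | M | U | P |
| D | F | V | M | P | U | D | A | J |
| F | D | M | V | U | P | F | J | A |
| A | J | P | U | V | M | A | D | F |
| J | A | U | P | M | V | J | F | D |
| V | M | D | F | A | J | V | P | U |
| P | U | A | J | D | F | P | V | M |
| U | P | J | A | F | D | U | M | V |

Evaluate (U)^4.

U^1 = U
U^2 = U·U = V
U^3 = V·U = U
U^4 = U·U = V
(Structurally, K here is isomorphic to the elementary abelian group (Z_2)^3.)

V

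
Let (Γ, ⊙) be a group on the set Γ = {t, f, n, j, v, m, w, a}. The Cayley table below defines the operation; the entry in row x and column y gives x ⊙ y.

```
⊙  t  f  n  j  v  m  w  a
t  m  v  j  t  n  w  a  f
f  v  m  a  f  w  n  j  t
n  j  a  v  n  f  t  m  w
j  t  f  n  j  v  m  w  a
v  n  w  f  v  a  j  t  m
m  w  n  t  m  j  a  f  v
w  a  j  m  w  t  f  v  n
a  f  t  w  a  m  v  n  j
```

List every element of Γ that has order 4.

Identity is j. Compute the order of each non-identity element by repeated multiplication:
  t: t → m → w → a → f → v → n → j  (order 8)
  f: f → m → n → a → t → v → w → j  (order 8)
  n: n → v → f → a → w → m → t → j  (order 8)
  v: v → a → m → j  (order 4)
  m: m → a → v → j  (order 4)
  w: w → v → t → a → n → m → f → j  (order 8)
  a: a → j  (order 2)
Elements of order 4: {m, v}.

{m, v}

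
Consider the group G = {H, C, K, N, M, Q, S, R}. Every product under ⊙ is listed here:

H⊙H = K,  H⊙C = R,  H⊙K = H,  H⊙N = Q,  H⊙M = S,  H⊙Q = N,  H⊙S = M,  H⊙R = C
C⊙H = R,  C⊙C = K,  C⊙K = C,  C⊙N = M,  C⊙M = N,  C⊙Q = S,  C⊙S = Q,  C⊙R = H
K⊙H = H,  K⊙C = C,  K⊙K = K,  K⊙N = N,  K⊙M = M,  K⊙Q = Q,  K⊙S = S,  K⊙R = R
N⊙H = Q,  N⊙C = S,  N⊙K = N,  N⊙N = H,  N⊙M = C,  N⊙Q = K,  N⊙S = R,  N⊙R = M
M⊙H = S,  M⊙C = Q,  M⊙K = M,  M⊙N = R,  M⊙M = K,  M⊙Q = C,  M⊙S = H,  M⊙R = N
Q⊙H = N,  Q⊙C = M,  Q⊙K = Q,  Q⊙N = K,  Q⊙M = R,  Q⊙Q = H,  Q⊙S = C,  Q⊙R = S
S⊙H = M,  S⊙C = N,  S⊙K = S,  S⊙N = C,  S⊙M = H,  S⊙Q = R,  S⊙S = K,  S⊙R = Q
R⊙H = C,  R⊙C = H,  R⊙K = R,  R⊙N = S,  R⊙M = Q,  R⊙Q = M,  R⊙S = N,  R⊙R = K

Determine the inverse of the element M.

M

First locate the identity: row K matches the header, so K is the identity.
Scan row M for K: M ⊙ M = K. Hence M^(-1) = M.
(Structurally, G here is isomorphic to the dihedral group D_4.)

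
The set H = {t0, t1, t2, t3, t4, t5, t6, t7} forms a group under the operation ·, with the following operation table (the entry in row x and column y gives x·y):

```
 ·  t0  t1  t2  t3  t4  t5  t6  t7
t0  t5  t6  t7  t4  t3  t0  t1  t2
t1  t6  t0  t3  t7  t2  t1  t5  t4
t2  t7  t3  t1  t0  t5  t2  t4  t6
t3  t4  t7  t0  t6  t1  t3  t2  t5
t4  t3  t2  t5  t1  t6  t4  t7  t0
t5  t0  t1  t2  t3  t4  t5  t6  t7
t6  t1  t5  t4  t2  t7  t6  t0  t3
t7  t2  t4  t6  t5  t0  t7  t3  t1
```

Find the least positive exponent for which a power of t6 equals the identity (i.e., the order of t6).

The identity element is t5 (its row matches the header).
t6^1 = t6
t6^2 = t6·t6 = t0
t6^3 = t0·t6 = t1
t6^4 = t1·t6 = t5
The first power of t6 equal to the identity is t6^4, so ord(t6) = 4.

4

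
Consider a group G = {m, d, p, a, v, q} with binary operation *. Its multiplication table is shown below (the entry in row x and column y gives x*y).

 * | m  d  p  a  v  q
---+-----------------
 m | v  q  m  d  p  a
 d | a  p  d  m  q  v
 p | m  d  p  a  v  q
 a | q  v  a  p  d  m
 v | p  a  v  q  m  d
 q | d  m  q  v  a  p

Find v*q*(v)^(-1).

The identity is p. In row v, the entry p sits in column m, so v^(-1) = m.
v*q = d
d*m = a
(Structurally, G here is isomorphic to the symmetric group S_3.)

a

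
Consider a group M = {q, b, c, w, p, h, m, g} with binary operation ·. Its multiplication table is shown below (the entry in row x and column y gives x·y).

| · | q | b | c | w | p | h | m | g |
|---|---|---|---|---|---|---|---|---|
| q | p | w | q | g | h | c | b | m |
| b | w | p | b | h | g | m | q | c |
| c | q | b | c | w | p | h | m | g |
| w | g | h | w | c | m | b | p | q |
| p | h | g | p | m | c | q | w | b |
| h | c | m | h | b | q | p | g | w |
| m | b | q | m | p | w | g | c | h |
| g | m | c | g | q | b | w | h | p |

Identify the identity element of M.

c

The identity e satisfies e·x = x for all x, so its row in the table reproduces the column headers.
Row c reads: q, b, c, w, p, h, m, g — exactly the header order. So c is the identity.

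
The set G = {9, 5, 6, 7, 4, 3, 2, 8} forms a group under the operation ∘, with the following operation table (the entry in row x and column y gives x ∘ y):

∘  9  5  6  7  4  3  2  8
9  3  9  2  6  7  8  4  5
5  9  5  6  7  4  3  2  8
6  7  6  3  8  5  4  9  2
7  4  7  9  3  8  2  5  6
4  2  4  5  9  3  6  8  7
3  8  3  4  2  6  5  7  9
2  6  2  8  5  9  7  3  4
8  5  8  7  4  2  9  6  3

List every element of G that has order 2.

{3}

Identity is 5. Compute the order of each non-identity element by repeated multiplication:
  9: 9 → 3 → 8 → 5  (order 4)
  6: 6 → 3 → 4 → 5  (order 4)
  7: 7 → 3 → 2 → 5  (order 4)
  4: 4 → 3 → 6 → 5  (order 4)
  3: 3 → 5  (order 2)
  2: 2 → 3 → 7 → 5  (order 4)
  8: 8 → 3 → 9 → 5  (order 4)
Elements of order 2: {3}.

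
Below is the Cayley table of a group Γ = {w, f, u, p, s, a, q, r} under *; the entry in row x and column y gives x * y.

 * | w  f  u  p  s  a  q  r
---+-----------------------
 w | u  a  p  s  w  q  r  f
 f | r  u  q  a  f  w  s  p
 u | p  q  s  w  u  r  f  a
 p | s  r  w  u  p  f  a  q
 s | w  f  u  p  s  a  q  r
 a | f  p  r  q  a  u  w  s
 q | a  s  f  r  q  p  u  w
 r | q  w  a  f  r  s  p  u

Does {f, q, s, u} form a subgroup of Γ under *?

{f, q, s, u} contains the identity s.
Checking products: every product of two elements of {f, q, s, u} (read from the table) lies in {f, q, s, u}, so the set is closed.
In a finite group, a nonempty closed subset is a subgroup. So {f, q, s, u} ≤ Γ.

Yes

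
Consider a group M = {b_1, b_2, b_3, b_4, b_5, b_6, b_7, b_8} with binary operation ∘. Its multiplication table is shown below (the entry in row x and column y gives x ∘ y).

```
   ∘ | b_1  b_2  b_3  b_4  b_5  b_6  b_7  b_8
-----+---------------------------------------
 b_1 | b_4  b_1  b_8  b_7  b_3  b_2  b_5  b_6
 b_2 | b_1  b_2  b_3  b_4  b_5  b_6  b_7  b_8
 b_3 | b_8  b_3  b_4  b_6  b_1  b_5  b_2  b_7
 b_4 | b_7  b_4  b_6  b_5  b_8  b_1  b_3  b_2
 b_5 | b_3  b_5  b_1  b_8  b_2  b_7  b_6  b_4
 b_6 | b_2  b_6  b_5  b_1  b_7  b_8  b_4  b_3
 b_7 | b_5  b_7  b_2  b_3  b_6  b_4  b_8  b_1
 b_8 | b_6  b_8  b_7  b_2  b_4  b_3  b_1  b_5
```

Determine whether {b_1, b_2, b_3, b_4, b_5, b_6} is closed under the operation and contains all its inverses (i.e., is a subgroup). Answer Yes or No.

b_1 ∘ b_4 = b_7, which is not in {b_1, b_2, b_3, b_4, b_5, b_6}.
The subset is not closed under ∘, so it is not a subgroup.

No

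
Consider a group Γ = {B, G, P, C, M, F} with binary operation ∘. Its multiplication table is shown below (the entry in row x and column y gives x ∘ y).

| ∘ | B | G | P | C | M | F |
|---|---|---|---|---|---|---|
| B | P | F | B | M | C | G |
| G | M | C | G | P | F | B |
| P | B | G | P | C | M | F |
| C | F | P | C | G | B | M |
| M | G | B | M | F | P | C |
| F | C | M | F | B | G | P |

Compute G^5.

G^1 = G
G^2 = G ∘ G = C
G^3 = C ∘ G = P
G^4 = P ∘ G = G
G^5 = G ∘ G = C

C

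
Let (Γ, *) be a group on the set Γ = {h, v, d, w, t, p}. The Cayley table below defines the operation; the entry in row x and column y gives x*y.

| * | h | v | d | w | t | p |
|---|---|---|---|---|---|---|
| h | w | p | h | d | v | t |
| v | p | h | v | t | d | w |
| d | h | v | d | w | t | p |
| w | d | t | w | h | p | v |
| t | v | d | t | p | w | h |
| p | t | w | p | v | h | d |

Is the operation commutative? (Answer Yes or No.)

Check whether the table is symmetric across its main diagonal.
Every entry (row x, col y) equals the entry (row y, col x), so Γ is abelian.

Yes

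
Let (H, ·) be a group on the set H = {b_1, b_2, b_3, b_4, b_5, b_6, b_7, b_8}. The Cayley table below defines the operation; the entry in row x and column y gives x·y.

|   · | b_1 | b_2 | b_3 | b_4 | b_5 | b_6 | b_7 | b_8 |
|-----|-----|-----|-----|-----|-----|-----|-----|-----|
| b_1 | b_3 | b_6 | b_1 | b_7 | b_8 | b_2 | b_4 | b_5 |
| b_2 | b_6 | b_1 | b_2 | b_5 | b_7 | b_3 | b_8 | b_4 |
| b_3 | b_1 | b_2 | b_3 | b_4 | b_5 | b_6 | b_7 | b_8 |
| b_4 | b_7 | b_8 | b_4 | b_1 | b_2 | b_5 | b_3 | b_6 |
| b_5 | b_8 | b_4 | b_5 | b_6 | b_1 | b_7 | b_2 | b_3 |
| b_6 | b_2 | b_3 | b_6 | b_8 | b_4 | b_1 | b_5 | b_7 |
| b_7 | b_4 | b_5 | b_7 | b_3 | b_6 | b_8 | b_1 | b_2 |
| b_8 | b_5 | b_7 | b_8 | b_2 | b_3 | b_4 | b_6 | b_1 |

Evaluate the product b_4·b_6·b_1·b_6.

b_4·b_6 = b_5
b_5·b_1 = b_8
b_8·b_6 = b_4

b_4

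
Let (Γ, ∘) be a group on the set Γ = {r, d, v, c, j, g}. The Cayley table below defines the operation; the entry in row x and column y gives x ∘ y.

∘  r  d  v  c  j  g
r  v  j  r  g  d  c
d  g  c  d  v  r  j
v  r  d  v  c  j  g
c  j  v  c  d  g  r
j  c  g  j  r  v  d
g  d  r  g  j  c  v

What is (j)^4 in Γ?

v

j^1 = j
j^2 = j ∘ j = v
j^3 = v ∘ j = j
j^4 = j ∘ j = v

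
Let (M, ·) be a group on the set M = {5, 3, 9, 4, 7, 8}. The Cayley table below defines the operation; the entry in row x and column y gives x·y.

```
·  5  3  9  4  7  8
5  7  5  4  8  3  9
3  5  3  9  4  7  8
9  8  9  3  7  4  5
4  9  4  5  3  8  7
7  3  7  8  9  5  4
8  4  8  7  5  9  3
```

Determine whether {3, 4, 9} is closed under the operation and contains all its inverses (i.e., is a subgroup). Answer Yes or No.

No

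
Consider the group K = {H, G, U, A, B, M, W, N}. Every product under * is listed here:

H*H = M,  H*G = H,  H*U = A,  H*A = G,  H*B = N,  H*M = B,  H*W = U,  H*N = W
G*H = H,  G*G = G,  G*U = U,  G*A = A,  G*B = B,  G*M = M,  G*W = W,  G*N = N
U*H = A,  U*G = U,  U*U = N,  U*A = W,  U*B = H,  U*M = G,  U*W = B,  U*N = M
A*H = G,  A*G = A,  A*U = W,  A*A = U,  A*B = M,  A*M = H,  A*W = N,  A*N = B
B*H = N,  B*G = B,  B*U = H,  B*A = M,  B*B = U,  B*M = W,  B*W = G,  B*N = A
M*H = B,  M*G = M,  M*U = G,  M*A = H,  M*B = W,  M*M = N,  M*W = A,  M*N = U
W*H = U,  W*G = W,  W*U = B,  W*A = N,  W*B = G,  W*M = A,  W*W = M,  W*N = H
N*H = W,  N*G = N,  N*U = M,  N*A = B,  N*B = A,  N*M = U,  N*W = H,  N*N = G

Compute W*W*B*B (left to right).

W*W = M
M*B = W
W*B = G

G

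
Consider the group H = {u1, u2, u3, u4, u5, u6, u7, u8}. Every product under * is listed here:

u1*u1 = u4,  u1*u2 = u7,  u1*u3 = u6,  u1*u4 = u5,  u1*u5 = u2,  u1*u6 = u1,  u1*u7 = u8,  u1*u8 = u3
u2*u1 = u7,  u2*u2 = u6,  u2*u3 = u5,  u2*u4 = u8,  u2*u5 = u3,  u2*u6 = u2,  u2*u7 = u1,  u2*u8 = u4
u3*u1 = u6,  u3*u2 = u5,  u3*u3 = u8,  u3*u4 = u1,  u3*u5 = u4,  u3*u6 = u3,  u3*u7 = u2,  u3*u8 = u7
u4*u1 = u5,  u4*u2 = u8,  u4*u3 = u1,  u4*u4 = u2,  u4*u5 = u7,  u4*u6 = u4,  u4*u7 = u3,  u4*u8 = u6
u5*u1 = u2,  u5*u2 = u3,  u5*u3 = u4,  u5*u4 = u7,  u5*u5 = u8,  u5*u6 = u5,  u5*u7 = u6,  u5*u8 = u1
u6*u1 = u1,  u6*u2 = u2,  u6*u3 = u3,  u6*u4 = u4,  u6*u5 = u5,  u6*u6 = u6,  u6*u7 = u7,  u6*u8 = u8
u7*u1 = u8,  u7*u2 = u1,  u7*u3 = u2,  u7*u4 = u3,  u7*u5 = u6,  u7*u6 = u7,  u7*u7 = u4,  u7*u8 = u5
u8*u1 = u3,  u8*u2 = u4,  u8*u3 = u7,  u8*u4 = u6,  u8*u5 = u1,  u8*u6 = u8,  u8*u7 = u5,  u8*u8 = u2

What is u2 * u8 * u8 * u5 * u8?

u1

u2 * u8 = u4
u4 * u8 = u6
u6 * u5 = u5
u5 * u8 = u1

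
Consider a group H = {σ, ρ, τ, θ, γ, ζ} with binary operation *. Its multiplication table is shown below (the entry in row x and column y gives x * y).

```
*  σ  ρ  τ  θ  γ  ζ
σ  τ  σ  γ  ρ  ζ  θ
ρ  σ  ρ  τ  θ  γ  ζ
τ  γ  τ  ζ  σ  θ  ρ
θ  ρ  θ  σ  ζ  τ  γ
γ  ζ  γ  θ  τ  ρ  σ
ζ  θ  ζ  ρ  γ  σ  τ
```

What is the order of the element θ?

The identity element is ρ (its row matches the header).
θ^1 = θ
θ^2 = θ * θ = ζ
θ^3 = ζ * θ = γ
θ^4 = γ * θ = τ
θ^5 = τ * θ = σ
θ^6 = σ * θ = ρ
The first power of θ equal to the identity is θ^6, so ord(θ) = 6.

6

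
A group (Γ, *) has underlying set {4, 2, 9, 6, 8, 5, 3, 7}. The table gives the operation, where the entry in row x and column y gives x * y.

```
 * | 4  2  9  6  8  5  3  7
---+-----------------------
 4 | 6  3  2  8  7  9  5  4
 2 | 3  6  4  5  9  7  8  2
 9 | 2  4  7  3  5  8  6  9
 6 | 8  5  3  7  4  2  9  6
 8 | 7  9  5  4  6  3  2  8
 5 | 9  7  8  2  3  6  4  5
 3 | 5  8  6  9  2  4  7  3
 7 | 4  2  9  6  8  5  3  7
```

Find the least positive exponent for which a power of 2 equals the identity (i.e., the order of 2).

4

The identity element is 7 (its row matches the header).
2^1 = 2
2^2 = 2 * 2 = 6
2^3 = 6 * 2 = 5
2^4 = 5 * 2 = 7
The first power of 2 equal to the identity is 2^4, so ord(2) = 4.
(Structurally, Γ here is isomorphic to Z_2 x Z_4.)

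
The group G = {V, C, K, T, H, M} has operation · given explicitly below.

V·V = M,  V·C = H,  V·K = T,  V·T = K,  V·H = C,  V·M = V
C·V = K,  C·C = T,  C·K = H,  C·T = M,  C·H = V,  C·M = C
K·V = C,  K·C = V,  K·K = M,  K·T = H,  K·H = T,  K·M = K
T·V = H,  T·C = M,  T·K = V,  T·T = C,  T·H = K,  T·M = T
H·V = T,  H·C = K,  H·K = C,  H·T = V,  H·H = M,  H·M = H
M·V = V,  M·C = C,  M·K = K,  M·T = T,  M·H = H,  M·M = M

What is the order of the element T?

3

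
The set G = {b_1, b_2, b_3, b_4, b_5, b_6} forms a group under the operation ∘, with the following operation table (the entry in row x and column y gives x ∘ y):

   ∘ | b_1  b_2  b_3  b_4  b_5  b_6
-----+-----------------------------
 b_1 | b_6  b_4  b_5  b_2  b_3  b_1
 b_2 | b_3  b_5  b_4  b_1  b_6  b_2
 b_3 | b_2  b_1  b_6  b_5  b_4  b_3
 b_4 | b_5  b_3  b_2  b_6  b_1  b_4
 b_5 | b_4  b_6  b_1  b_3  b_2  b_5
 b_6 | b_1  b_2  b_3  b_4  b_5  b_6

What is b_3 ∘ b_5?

b_4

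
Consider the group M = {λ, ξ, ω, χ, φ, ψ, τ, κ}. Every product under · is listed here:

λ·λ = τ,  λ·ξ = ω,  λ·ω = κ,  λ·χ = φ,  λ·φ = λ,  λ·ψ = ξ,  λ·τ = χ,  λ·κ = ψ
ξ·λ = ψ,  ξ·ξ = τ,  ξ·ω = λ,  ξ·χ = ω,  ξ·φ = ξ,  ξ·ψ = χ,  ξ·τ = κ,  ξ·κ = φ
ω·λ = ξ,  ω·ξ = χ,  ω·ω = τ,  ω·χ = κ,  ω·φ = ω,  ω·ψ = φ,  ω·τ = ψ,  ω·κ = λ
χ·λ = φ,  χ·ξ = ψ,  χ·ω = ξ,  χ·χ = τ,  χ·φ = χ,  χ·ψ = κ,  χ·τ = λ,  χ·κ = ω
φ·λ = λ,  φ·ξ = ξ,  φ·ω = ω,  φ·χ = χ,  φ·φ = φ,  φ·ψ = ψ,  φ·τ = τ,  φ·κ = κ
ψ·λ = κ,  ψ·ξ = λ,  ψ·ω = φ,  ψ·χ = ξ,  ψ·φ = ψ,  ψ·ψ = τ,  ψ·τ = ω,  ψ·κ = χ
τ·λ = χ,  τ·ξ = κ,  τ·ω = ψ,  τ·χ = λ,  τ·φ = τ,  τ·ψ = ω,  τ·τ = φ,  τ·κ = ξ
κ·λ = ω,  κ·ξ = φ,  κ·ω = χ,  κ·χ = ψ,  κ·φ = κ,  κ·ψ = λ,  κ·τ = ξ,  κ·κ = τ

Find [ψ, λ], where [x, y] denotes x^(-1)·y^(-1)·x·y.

Identity is φ; from the table ψ^(-1) = ω and λ^(-1) = χ.
ω·χ = κ
κ·ψ = λ
λ·λ = τ
(Structurally, M here is isomorphic to the quaternion group Q_8.)

τ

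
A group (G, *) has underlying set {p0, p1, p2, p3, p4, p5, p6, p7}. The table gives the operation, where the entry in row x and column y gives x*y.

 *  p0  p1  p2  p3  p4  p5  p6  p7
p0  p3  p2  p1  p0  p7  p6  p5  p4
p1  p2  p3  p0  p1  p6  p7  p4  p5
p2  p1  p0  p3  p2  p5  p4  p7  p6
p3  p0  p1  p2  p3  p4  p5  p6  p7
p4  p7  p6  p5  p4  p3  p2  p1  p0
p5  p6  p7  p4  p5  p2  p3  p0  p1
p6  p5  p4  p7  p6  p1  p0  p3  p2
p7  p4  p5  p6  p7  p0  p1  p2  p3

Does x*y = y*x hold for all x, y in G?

Check whether the table is symmetric across its main diagonal.
Every entry (row x, col y) equals the entry (row y, col x), so G is abelian.

Yes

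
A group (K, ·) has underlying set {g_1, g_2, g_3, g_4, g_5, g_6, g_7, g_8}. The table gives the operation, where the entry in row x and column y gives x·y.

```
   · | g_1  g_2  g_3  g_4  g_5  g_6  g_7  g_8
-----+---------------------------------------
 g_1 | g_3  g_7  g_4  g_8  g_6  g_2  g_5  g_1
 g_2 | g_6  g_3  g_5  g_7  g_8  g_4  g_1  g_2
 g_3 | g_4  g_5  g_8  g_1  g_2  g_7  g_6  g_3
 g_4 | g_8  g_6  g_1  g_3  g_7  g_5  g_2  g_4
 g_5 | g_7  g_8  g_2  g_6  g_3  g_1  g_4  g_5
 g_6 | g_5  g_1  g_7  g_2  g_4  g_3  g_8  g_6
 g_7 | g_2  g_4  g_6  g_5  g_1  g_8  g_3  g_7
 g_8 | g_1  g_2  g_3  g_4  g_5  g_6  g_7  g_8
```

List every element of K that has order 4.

{g_1, g_2, g_4, g_5, g_6, g_7}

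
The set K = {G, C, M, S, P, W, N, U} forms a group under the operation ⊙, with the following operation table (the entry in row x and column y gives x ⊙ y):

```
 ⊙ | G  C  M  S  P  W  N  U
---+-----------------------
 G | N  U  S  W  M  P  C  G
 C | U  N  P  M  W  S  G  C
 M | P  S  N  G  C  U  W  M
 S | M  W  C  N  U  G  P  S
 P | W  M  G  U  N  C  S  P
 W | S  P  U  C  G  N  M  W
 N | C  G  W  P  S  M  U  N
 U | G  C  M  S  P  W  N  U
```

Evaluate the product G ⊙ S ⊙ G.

S

G ⊙ S = W
W ⊙ G = S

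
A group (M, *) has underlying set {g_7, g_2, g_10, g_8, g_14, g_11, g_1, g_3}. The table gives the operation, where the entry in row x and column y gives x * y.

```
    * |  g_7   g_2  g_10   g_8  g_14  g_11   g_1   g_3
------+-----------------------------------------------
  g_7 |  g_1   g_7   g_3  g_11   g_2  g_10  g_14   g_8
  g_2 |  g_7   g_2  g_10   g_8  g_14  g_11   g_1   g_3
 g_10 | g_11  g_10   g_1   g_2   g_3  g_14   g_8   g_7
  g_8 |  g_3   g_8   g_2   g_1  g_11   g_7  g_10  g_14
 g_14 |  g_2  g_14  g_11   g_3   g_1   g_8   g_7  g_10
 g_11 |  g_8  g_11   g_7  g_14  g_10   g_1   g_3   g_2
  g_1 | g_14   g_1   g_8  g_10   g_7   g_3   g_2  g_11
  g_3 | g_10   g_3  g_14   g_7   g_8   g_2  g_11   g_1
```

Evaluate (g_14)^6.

g_14^1 = g_14
g_14^2 = g_14 * g_14 = g_1
g_14^3 = g_1 * g_14 = g_7
g_14^4 = g_7 * g_14 = g_2
g_14^5 = g_2 * g_14 = g_14
g_14^6 = g_14 * g_14 = g_1
(Structurally, M here is isomorphic to the quaternion group Q_8.)

g_1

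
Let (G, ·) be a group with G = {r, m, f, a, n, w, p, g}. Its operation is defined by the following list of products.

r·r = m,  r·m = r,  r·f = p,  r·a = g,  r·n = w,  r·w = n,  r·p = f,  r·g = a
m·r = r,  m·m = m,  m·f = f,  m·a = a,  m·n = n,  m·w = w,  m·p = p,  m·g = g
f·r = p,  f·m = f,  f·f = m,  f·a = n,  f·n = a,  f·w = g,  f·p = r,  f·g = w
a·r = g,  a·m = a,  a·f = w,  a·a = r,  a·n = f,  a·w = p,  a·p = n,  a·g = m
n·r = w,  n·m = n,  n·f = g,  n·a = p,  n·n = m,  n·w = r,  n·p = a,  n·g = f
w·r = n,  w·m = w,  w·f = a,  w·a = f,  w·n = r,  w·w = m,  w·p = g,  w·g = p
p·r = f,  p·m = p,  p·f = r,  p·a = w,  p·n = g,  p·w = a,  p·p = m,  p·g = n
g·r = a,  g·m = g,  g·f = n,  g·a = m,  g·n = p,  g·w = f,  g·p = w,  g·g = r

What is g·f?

n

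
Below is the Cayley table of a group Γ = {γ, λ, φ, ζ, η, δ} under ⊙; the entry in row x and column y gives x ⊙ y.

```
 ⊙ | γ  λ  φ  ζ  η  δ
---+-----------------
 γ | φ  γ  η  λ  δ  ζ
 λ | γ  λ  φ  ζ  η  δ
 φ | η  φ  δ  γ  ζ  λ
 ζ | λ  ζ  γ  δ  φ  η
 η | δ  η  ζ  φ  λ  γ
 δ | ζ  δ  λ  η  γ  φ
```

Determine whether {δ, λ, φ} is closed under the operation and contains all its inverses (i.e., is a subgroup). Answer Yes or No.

Yes

{δ, λ, φ} contains the identity λ.
Checking products: every product of two elements of {δ, λ, φ} (read from the table) lies in {δ, λ, φ}, so the set is closed.
In a finite group, a nonempty closed subset is a subgroup. So {δ, λ, φ} ≤ Γ.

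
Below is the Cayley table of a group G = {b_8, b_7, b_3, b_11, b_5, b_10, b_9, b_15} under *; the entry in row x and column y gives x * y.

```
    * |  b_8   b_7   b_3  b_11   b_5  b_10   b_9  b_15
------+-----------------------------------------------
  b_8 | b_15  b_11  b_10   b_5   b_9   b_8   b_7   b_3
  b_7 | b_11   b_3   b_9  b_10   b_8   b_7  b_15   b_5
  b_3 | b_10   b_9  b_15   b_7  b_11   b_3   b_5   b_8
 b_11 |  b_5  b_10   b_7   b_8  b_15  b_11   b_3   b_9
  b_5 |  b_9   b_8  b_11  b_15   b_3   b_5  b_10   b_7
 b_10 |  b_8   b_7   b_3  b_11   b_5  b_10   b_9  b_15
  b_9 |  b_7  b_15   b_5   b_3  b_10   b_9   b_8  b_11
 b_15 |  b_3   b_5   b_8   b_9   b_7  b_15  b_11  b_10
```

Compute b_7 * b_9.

Read row b_7, column b_9: b_7 * b_9 = b_15.
(Structurally, G here is isomorphic to the cyclic group Z_8.)

b_15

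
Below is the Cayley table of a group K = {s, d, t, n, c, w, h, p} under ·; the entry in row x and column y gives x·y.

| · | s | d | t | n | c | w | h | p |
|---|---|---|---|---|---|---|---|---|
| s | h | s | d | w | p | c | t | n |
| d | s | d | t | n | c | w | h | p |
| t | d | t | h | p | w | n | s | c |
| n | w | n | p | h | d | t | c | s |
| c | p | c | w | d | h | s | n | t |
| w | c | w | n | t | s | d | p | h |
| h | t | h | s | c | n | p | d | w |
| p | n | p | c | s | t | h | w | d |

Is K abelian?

Check whether the table is symmetric across its main diagonal.
Every entry (row x, col y) equals the entry (row y, col x), so K is abelian.

Yes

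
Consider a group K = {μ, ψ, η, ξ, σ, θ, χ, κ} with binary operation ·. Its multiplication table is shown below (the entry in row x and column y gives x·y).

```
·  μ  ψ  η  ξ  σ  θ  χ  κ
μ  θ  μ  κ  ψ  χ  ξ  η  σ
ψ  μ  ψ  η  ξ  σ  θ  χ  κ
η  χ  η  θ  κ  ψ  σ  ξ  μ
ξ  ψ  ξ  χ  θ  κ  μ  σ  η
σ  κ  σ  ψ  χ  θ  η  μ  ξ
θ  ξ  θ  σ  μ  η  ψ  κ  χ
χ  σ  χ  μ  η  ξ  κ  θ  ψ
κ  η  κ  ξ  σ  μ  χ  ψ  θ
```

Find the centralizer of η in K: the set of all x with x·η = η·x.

Compare row η with column η entry by entry.
θ·η = σ = η·θ, so θ commutes with η.
χ·η = μ but η·χ = ξ, so χ does not.
Collecting the elements that commute with η: C(η) = {η, θ, σ, ψ}.

{η, θ, σ, ψ}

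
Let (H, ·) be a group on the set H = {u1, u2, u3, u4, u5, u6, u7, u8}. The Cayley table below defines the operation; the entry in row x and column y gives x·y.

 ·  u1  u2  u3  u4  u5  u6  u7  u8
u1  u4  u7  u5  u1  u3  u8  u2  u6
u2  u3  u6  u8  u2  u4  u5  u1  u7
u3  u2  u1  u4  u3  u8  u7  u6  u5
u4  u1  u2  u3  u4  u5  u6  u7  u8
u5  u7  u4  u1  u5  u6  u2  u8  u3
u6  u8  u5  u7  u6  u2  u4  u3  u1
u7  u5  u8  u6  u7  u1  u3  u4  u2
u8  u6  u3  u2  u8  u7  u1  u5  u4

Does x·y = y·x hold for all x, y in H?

No

u5·u3 = u1 but u3·u5 = u8.
Since u5 and u3 do not commute, H is not abelian.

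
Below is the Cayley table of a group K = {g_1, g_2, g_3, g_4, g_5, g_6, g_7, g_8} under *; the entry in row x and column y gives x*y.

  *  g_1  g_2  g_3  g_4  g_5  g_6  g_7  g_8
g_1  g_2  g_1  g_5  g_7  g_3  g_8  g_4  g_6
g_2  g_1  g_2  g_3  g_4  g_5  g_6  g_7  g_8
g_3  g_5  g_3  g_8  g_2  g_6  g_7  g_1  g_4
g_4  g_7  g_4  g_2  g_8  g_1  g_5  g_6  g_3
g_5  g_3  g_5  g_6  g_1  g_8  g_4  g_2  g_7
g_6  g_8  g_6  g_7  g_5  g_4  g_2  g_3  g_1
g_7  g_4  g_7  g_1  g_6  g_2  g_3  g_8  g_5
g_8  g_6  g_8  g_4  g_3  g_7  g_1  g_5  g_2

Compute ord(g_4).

The identity element is g_2 (its row matches the header).
g_4^1 = g_4
g_4^2 = g_4*g_4 = g_8
g_4^3 = g_8*g_4 = g_3
g_4^4 = g_3*g_4 = g_2
The first power of g_4 equal to the identity is g_4^4, so ord(g_4) = 4.

4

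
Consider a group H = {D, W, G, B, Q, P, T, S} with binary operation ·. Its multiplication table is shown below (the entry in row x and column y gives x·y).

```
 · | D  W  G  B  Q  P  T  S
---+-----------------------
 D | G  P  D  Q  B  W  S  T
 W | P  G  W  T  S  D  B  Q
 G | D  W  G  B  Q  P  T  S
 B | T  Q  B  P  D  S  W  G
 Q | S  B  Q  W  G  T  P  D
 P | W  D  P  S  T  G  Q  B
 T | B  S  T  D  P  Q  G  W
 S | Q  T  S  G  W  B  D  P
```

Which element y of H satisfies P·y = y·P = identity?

P

First locate the identity: row G matches the header, so G is the identity.
Scan row P for G: P·P = G. Hence P^(-1) = P.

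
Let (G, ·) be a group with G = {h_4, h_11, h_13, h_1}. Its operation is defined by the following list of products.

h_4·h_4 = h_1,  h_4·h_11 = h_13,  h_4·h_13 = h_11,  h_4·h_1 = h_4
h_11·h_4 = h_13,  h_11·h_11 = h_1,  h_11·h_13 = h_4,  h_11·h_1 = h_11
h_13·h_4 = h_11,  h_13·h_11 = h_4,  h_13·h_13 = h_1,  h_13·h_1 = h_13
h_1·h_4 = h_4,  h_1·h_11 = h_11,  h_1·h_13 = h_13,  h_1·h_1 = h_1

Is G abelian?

Check whether the table is symmetric across its main diagonal.
Every entry (row x, col y) equals the entry (row y, col x), so G is abelian.
(In fact G ≅ the Klein four-group V_4.)

Yes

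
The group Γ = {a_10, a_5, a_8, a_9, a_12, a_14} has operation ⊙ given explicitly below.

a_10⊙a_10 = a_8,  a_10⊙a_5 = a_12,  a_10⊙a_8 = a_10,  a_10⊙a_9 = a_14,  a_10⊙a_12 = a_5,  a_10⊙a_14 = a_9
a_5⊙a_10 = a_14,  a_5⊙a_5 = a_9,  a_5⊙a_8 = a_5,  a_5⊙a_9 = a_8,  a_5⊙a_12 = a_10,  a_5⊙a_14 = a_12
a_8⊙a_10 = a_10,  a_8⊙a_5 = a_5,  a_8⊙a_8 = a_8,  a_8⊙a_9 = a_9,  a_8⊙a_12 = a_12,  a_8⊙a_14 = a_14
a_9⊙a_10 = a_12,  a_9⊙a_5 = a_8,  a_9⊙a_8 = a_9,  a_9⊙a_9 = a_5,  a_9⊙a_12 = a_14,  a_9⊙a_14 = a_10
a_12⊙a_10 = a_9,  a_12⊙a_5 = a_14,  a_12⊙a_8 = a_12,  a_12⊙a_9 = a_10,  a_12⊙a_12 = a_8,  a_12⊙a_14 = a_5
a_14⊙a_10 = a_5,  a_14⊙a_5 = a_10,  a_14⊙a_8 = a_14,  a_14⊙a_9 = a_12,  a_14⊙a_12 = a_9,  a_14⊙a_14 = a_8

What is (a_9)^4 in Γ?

a_9^1 = a_9
a_9^2 = a_9 ⊙ a_9 = a_5
a_9^3 = a_5 ⊙ a_9 = a_8
a_9^4 = a_8 ⊙ a_9 = a_9

a_9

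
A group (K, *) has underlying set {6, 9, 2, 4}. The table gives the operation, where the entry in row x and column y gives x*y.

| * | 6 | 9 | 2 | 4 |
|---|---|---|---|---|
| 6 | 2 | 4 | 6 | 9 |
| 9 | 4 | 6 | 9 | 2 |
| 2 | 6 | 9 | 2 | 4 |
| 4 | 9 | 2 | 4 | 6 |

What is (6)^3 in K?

6^1 = 6
6^2 = 6*6 = 2
6^3 = 2*6 = 6

6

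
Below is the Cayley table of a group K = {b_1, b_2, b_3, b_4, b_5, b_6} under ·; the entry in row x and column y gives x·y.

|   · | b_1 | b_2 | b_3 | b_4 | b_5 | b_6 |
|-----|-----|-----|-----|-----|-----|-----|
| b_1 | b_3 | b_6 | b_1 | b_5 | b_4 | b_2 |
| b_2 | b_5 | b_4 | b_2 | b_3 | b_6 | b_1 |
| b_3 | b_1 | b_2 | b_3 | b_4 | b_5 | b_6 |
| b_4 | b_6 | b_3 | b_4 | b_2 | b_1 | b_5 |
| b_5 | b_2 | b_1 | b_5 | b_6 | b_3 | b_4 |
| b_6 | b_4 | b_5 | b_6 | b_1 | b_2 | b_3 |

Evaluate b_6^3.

b_6^1 = b_6
b_6^2 = b_6·b_6 = b_3
b_6^3 = b_3·b_6 = b_6

b_6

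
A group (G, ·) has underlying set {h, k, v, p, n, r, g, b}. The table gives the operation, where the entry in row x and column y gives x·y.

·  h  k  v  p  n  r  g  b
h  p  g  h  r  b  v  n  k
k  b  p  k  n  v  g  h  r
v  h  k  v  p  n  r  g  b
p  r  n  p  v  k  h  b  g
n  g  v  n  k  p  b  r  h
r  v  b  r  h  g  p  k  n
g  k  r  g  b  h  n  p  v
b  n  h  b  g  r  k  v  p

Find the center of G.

An element z is central iff its row equals its column in the table.
For h: h·b = k ≠ n = b·h, so h ∉ Z.
Checking each element this way leaves Z(G) = {p, v}.
(Structurally, G here is isomorphic to the quaternion group Q_8.)

{p, v}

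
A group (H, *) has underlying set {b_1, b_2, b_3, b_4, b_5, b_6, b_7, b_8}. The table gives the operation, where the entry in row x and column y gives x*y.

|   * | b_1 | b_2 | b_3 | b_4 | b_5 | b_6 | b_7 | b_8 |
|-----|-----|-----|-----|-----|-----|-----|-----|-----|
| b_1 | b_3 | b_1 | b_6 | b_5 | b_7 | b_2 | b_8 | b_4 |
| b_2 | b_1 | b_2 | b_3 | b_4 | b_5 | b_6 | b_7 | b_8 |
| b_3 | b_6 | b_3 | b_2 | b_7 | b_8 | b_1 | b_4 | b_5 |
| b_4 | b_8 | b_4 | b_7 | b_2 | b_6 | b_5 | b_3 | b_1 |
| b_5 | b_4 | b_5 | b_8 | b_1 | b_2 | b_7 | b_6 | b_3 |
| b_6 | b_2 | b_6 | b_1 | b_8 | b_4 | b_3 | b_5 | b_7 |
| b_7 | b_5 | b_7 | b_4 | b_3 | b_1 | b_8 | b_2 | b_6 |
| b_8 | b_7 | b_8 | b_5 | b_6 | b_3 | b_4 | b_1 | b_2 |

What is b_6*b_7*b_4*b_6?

b_6*b_7 = b_5
b_5*b_4 = b_1
b_1*b_6 = b_2

b_2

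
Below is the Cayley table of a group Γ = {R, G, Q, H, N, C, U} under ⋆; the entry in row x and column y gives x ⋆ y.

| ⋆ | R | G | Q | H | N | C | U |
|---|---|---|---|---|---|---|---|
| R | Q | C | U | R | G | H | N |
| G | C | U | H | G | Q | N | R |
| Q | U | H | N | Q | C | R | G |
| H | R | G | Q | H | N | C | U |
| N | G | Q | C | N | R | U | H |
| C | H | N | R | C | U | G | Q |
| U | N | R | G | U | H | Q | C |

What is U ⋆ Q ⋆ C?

U ⋆ Q = G
G ⋆ C = N

N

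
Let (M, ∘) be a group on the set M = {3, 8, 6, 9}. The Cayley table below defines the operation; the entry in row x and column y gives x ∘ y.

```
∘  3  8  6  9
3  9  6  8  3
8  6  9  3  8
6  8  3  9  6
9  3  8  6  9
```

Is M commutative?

Yes

Check whether the table is symmetric across its main diagonal.
Every entry (row x, col y) equals the entry (row y, col x), so M is abelian.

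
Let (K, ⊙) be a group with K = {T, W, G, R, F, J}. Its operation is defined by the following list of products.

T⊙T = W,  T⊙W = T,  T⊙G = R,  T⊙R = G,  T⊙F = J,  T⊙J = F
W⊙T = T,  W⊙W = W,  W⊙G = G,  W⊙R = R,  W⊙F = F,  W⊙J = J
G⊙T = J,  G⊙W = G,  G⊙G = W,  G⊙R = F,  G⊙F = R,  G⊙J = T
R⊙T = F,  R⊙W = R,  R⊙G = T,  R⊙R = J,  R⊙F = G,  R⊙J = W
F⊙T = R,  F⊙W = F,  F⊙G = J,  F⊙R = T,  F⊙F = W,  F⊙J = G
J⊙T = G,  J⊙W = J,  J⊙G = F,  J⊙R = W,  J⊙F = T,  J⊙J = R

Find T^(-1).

T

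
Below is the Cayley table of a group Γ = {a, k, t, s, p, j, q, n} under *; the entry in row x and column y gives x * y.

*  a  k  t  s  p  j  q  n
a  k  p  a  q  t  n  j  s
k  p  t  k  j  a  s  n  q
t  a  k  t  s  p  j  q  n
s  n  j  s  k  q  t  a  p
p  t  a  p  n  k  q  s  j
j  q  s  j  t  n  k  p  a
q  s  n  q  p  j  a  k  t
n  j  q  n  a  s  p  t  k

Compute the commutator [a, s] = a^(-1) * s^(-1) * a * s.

k

Identity is t; from the table a^(-1) = p and s^(-1) = j.
p * j = q
q * a = s
s * s = k
(Structurally, Γ here is isomorphic to the quaternion group Q_8.)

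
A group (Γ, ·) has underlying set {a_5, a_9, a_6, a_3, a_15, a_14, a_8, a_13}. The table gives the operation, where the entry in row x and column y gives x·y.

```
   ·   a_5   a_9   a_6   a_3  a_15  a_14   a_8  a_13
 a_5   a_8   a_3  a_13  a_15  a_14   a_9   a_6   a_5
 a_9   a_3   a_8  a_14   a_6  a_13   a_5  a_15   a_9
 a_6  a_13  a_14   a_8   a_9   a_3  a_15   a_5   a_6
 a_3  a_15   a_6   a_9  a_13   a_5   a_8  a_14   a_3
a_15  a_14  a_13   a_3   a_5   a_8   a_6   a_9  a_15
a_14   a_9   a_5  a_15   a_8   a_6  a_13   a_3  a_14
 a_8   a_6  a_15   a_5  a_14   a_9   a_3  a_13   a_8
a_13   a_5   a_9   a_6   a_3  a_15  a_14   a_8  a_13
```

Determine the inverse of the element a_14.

a_14

First locate the identity: row a_13 matches the header, so a_13 is the identity.
Scan row a_14 for a_13: a_14·a_14 = a_13. Hence a_14^(-1) = a_14.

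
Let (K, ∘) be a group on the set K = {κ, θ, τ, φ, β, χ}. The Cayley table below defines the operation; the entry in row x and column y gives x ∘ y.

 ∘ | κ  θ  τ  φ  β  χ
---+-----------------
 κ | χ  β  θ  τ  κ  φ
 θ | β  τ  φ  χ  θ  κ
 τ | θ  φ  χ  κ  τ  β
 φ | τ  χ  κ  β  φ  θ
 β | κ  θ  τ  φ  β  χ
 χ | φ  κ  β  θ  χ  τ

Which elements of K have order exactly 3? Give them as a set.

{τ, χ}

Identity is β. Compute the order of each non-identity element by repeated multiplication:
  κ: κ → χ → φ → τ → θ → β  (order 6)
  θ: θ → τ → φ → χ → κ → β  (order 6)
  τ: τ → χ → β  (order 3)
  φ: φ → β  (order 2)
  χ: χ → τ → β  (order 3)
Elements of order 3: {τ, χ}.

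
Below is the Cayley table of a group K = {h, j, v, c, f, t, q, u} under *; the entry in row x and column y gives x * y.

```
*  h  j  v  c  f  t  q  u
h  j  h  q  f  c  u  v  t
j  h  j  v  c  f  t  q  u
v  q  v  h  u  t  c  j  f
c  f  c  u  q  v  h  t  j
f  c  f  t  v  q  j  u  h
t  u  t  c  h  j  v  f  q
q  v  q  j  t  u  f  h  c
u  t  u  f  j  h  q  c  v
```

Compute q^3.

v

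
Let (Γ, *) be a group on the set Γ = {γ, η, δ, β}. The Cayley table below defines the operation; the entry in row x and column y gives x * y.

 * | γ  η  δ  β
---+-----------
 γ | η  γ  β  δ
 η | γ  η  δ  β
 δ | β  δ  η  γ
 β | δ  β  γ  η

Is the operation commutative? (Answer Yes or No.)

Yes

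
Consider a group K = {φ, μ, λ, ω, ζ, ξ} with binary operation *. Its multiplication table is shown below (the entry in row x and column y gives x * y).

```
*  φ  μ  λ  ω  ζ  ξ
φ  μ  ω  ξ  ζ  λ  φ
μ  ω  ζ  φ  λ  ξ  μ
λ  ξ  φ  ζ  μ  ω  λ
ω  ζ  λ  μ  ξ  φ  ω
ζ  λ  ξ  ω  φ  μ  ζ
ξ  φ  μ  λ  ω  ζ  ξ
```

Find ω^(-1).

First locate the identity: row ξ matches the header, so ξ is the identity.
Scan row ω for ξ: ω * ω = ξ. Hence ω^(-1) = ω.

ω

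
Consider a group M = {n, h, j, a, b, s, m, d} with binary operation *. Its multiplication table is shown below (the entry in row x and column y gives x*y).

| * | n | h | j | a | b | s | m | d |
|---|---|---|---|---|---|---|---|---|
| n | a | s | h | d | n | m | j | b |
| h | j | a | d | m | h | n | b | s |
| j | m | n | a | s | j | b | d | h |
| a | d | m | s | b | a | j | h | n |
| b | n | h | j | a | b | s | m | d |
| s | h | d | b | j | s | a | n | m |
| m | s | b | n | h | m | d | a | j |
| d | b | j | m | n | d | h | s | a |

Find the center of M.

{a, b}

An element z is central iff its row equals its column in the table.
For s: s*d = m ≠ h = d*s, so s ∉ Z.
Checking each element this way leaves Z(M) = {a, b}.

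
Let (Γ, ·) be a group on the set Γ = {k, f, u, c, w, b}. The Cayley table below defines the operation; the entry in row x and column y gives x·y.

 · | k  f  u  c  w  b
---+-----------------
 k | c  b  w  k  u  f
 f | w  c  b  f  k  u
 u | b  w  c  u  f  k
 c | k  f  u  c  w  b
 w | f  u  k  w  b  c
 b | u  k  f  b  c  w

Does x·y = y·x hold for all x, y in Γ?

w·k = f but k·w = u.
Since w and k do not commute, Γ is not abelian.

No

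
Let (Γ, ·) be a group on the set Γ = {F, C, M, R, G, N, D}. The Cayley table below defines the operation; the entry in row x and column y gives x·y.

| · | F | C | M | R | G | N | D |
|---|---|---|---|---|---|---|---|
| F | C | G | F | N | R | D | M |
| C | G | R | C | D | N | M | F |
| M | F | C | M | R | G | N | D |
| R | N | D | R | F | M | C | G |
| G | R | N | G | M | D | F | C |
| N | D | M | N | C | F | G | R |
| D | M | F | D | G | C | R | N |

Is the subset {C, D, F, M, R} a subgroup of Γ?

C·F = G, which is not in {C, D, F, M, R}.
The subset is not closed under ·, so it is not a subgroup.

No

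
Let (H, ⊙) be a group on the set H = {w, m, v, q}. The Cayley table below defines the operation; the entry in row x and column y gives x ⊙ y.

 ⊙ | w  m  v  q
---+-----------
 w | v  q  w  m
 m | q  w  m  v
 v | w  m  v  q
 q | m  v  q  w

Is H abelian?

Check whether the table is symmetric across its main diagonal.
Every entry (row x, col y) equals the entry (row y, col x), so H is abelian.

Yes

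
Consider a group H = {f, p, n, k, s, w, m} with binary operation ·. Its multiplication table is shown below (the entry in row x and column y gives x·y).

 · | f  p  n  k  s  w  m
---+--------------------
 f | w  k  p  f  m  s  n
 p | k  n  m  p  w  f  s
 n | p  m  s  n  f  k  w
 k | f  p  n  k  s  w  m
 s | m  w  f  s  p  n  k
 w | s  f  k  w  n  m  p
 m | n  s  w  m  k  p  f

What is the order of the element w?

7

The identity element is k (its row matches the header).
w^1 = w
w^2 = w·w = m
w^3 = m·w = p
w^4 = p·w = f
w^5 = f·w = s
w^6 = s·w = n
w^7 = n·w = k
The first power of w equal to the identity is w^7, so ord(w) = 7.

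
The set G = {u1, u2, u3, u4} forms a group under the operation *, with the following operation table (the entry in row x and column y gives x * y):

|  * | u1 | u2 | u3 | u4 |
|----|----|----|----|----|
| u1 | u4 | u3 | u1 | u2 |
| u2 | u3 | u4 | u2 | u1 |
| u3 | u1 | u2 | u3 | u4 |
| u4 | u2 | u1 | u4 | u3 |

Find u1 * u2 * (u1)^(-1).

u2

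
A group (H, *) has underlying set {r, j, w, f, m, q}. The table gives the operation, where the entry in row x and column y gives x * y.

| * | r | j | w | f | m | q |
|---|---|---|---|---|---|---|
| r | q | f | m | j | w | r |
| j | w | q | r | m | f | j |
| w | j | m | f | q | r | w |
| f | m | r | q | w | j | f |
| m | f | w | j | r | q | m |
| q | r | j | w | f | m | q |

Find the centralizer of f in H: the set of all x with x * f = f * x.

{f, q, w}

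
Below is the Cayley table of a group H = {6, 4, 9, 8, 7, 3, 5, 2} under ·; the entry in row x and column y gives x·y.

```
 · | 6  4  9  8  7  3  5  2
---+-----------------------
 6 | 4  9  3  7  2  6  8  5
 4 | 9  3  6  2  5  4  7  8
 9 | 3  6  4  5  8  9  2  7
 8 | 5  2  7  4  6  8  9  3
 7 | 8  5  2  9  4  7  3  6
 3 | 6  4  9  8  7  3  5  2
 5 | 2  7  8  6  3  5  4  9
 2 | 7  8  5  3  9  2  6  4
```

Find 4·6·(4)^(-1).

The identity is 3. In row 4, the entry 3 sits in column 4, so 4^(-1) = 4.
4·6 = 9
9·4 = 6

6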